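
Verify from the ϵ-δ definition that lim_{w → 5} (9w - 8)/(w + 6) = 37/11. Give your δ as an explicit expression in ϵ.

δ = min(11/2, (121/124)ϵ)

Fix ϵ > 0. We want δ > 0 with 0 < |w − 5| < δ ⇒ |(9w - 8)/(w + 6) − (37/11)| < ϵ.
Combining over a common denominator, (9w - 8)/(w + 6) − (37/11) = [(9w - 8)·11 − 37·(w + 6)] / [11·(w + 6)] = 62(w − 5) / (11(w + 6)).
So |(9w - 8)/(w + 6) − (37/11)| = 62|w − 5| / (11·|w + 6|).
Require δ ≤ 11/2, so |w + 6| ≥ |11| − |w − 5| > 11 − 11/2 = 11/2.
Hence |(9w - 8)/(w + 6) − (37/11)| < 62|w − 5|/(11·(11/2)) = (124/121)|w − 5|, which is < ϵ once |w − 5| < (121/124)ϵ.
Take δ = min(11/2, (121/124)ϵ). Then 0 < |w − 5| < δ forces both bounds, so |(9w - 8)/(w + 6) − (37/11)| < ϵ.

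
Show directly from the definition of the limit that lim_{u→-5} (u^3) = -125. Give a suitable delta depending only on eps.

delta = min(2, eps/109)

Fix eps > 0. We seek delta > 0 with 0 < |u + 5| < delta ⇒ |u^3 + 125| < eps.
Factor: u^3 + 125 = (u + 5)(u^2 - 5u + 25), so |u^3 + 125| = |u + 5|·|u^2 - 5u + 25|.
Restrict delta ≤ 2. Then |u + 5| < 2 gives |u| < 7, so by the triangle inequality |u^2 - 5u + 25| ≤ 7^2 + 5·7 + 25 = 109.
Hence |u^3 + 125| ≤ 109|u + 5|, which is < eps once |u + 5| < eps/109.
Take delta = min(2, eps/109). If 0 < |u + 5| < delta then both bounds hold and |u^3 + 125| ≤ 109|u + 5| < 109·(eps/109) = eps.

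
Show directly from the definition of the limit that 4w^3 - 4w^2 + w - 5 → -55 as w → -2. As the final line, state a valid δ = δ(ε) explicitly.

δ = min(2, ε/137)

Let ε > 0. We want δ > 0 such that 0 < |w + 2| < δ implies |(4w^3 - 4w^2 + w - 5) + 55| < ε.
(4w^3 - 4w^2 + w - 5) + 55 = 4w^3 - 4w^2 + w + 50 = (w + 2)(4w^2 - 12w + 25).
So |(4w^3 - 4w^2 + w - 5) + 55| = |w + 2|·|4w^2 - 12w + 25|.
Assume first that |w + 2| < 2, so |w| < 4. Then |4w^2 - 12w + 25| ≤ 4·4^2 + 12·4 + 25 = 137.
Hence |(4w^3 - 4w^2 + w - 5) + 55| ≤ 137|w + 2| < ε provided |w + 2| < ε/137.
Choosing δ = min(2, ε/137) ensures both conditions, hence |(4w^3 - 4w^2 + w - 5) + 55| < ε.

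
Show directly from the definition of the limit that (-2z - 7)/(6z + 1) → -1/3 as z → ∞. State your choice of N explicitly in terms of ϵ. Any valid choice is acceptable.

Let ϵ > 0. We seek N > 0 such that z > N implies |(-2z - 7)/(6z + 1) + 1/3| < ϵ.
(-2z - 7)/(6z + 1) + 1/3 = (6(-2z - 7) − (-2)(6z + 1)) / (6(6z + 1)) = -40/(6(6z + 1)).
For z > 0 we have 6z + 1 > 6z, so |(-2z - 7)/(6z + 1) + 1/3| = 40/(6(6z + 1)) < 40/(6·6z) = (10/9)/z.
Thus |(-2z - 7)/(6z + 1) + 1/3| < ϵ whenever z > (10/9)/ϵ.
Take N = (10/9)/ϵ. If z > N then |(-2z - 7)/(6z + 1) + 1/3| < (10/9)/z < ϵ.

N = (10/9)/ϵ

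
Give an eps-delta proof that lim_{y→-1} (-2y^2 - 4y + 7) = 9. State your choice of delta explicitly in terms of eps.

Suppose eps > 0. We want delta > 0 such that 0 < |y + 1| < delta implies |(-2y^2 - 4y + 7) − 9| < eps.
(-2y^2 - 4y + 7) − 9 = -2y^2 - 4y - 2 = (y + 1)(-2y - 2).
So |(-2y^2 - 4y + 7) − 9| = |y + 1|·|-2y - 2|.
Require delta ≤ 2. Then |y + 1| < 2 gives |y| < 3, and by the triangle inequality |-2y - 2| ≤ 2·3 + 2 = 8.
Hence |(-2y^2 - 4y + 7) − 9| ≤ 8|y + 1| < eps provided |y + 1| < eps/8.
Choosing delta = min(2, eps/8) ensures both conditions, hence |(-2y^2 - 4y + 7) − 9| < eps.

delta = min(2, eps/8)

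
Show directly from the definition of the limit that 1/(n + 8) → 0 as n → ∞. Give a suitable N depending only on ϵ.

Suppose ϵ > 0. For n ≥ 1, |1/(n + 8) − 0| = 1/(n + 8) ≤ 1/n.
We need 1/n < ϵ, i.e. n > 1/ϵ.
Take N = 1/ϵ. If n > N then |1/(n + 8)| ≤ 1/n < ϵ.

N = 1/ϵ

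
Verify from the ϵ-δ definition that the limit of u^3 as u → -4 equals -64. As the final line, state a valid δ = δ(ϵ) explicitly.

δ = min(1, ϵ/61)

Let ϵ > 0. We seek δ > 0 with 0 < |u + 4| < δ ⇒ |u^3 + 64| < ϵ.
Factor: u^3 + 64 = (u + 4)(u^2 - 4u + 16), so |u^3 + 64| = |u + 4|·|u^2 - 4u + 16|.
Impose δ ≤ 1 so that |u| < 5; then |u^2 - 4u + 16| ≤ 61.
Hence |u^3 + 64| ≤ 61|u + 4|, which is < ϵ once |u + 4| < ϵ/61.
Take δ = min(1, ϵ/61). If 0 < |u + 4| < δ then both bounds hold and |u^3 + 64| ≤ 61|u + 4| < 61·(ϵ/61) = ϵ.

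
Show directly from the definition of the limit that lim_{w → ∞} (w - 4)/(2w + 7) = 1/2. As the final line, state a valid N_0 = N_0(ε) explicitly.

Fix ε > 0. We seek N_0 > 0 such that w > N_0 implies |(w - 4)/(2w + 7) − (1/2)| < ε.
(w - 4)/(2w + 7) − (1/2) = (2(w - 4) − (2w + 7)) / (2(2w + 7)) = -15/(2(2w + 7)).
For w > 0 we have 2w + 7 > 2w, so |(w - 4)/(2w + 7) − (1/2)| = 15/(2(2w + 7)) < 15/(2·2w) = (15/4)/w.
Thus |(w - 4)/(2w + 7) − (1/2)| < ε whenever w > (15/4)/ε.
Take N_0 = (15/4)/ε. If w > N_0 then |(w - 4)/(2w + 7) − (1/2)| < (15/4)/w < ε.

N_0 = (15/4)/ε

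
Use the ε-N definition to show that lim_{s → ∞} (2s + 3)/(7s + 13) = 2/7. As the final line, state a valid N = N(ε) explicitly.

N = (5/49)/ε

Fix ε > 0. We seek N > 0 such that s > N implies |(2s + 3)/(7s + 13) − (2/7)| < ε.
(2s + 3)/(7s + 13) − (2/7) = (7(2s + 3) − 2(7s + 13)) / (7(7s + 13)) = -5/(7(7s + 13)).
For s > 0 we have 7s + 13 > 7s, so |(2s + 3)/(7s + 13) − (2/7)| = 5/(7(7s + 13)) < 5/(7·7s) = (5/49)/s.
Thus |(2s + 3)/(7s + 13) − (2/7)| < ε whenever s > (5/49)/ε.
Take N = (5/49)/ε. If s > N then |(2s + 3)/(7s + 13) − (2/7)| < (5/49)/s < ε.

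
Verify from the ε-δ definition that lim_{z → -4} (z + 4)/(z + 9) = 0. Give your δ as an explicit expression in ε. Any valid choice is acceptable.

δ = min(5/2, (5/2)ε)

Fix ε > 0. We want δ > 0 with 0 < |z + 4| < δ ⇒ |(z + 4)/(z + 9) − 0| < ε.
Combining over a common denominator, (z + 4)/(z + 9) − 0 = [(z + 4)·5 − 0·(z + 9)] / [5·(z + 9)] = 5(z + 4) / (5(z + 9)).
So |(z + 4)/(z + 9) − 0| = 5|z + 4| / (5·|z + 9|).
Restrict δ ≤ 5/2. Then |z + 4| < 5/2 gives |z + 9| = |(z + 4) + 5| ≥ 5 − 5/2 = 5/2.
Hence |(z + 4)/(z + 9) − 0| < 5|z + 4|/(5·(5/2)) = (2/5)|z + 4|, which is < ε once |z + 4| < (5/2)ε.
Take δ = min(5/2, (5/2)ε). Then 0 < |z + 4| < δ forces both bounds, so |(z + 4)/(z + 9) − 0| < ε.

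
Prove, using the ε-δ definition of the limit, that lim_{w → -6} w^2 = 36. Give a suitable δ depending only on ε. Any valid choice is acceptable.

δ = min(2, ε/14)

Suppose ε > 0. We seek δ > 0 with 0 < |w + 6| < δ ⇒ |w^2 − 36| < ε.
Factor: w^2 − 36 = (w + 6)(w - 6), so |w^2 − 36| = |w + 6|·|w - 6|.
Impose δ ≤ 2 so that |w| < 8; then |w - 6| ≤ 14.
Hence |w^2 − 36| ≤ 14|w + 6|, which is < ε once |w + 6| < ε/14.
Take δ = min(2, ε/14). If 0 < |w + 6| < δ then both bounds hold and |w^2 − 36| ≤ 14|w + 6| < 14·(ε/14) = ε.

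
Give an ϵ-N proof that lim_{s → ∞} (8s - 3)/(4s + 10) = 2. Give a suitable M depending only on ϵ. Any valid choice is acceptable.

M = (23/4)/ϵ

Let ϵ > 0 be given. We seek M > 0 such that s > M implies |(8s - 3)/(4s + 10) − 2| < ϵ.
(8s - 3)/(4s + 10) − 2 = (4(8s - 3) − 8(4s + 10)) / (4(4s + 10)) = -92/(4(4s + 10)).
For s > 0 we have 4s + 10 > 4s, so |(8s - 3)/(4s + 10) − 2| = 92/(4(4s + 10)) < 92/(4·4s) = (23/4)/s.
Thus |(8s - 3)/(4s + 10) − 2| < ϵ whenever s > (23/4)/ϵ.
Take M = (23/4)/ϵ. If s > M then |(8s - 3)/(4s + 10) − 2| < (23/4)/s < ϵ.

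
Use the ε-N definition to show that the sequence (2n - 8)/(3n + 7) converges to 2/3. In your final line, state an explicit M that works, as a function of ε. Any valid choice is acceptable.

Let ε > 0 be given. For n ≥ 1, |(2n - 8)/(3n + 7) − (2/3)| = |-38|/(3(3n + 7)) = 38/(3(3n + 7)).
Since 3n + 7 ≥ 3n for n ≥ 1, this is ≤ 38/(3·3n) = (38/9)/n.
So |(2n - 8)/(3n + 7) − (2/3)| < ε whenever n > (38/9)/ε.
Take M = (38/9)/ε. If n > M then |(2n - 8)/(3n + 7) − (2/3)| ≤ (38/9)/n < ε.

M = (38/9)/ε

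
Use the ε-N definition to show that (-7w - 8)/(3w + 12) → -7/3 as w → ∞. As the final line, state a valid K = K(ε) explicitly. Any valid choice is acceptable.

K = (20/3)/ε

Let ε > 0 be given. We seek K > 0 such that w > K implies |(-7w - 8)/(3w + 12) + 7/3| < ε.
(-7w - 8)/(3w + 12) + 7/3 = (3(-7w - 8) − (-7)(3w + 12)) / (3(3w + 12)) = 60/(3(3w + 12)).
For w > 0 we have 3w + 12 > 3w, so |(-7w - 8)/(3w + 12) + 7/3| = 60/(3(3w + 12)) < 60/(3·3w) = (20/3)/w.
Thus |(-7w - 8)/(3w + 12) + 7/3| < ε whenever w > (20/3)/ε.
Take K = (20/3)/ε. If w > K then |(-7w - 8)/(3w + 12) + 7/3| < (20/3)/w < ε.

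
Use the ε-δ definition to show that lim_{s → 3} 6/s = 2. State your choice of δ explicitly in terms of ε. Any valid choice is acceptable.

Let ε > 0. We seek δ > 0 such that 0 < |s − 3| < δ implies |6/s − 2| < ε.
|6/s − 2| = 6·|3 − s|/(3·|s|) = 6|s − 3|/(3|s|).
Restrict δ ≤ 3/2. Then |s − 3| < 3/2 gives |s| > 3/2, so 3|s| > 9/2.
Then |6/s − 2| < 6|s − 3|/(9/2), which is < ε when |s − 3| < (3/4)ε.
Take δ = min(3/2, (3/4)ε). Then 0 < |s − 3| < δ gives both |s − 3| < 3/2 and |s − 3| < (3/4)ε, so |6/s − 2| < ε.

δ = min(3/2, (3/4)ε)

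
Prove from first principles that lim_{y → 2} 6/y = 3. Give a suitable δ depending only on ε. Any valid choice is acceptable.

Let ε > 0 be given. We seek δ > 0 such that 0 < |y − 2| < δ implies |6/y − 3| < ε.
|6/y − 3| = 6·|2 − y|/(2·|y|) = 6|y − 2|/(2|y|).
Require δ ≤ 1 so that |y| > 2 − 1 = 1, hence 2|y| > 2.
Then |6/y − 3| < 6|y − 2|/2, which is < ε when |y − 2| < (1/3)ε.
Take δ = min(1, (1/3)ε). Then 0 < |y − 2| < δ gives both |y − 2| < 1 and |y − 2| < (1/3)ε, so |6/y − 3| < ε.

δ = min(1, (1/3)ε)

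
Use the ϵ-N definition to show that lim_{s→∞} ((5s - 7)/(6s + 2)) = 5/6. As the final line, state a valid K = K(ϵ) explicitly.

Let ϵ > 0. We seek K > 0 such that s > K implies |(5s - 7)/(6s + 2) − (5/6)| < ϵ.
(5s - 7)/(6s + 2) − (5/6) = (6(5s - 7) − 5(6s + 2)) / (6(6s + 2)) = -52/(6(6s + 2)).
For s > 0 we have 6s + 2 > 6s, so |(5s - 7)/(6s + 2) − (5/6)| = 52/(6(6s + 2)) < 52/(6·6s) = (13/9)/s.
Thus |(5s - 7)/(6s + 2) − (5/6)| < ϵ whenever s > (13/9)/ϵ.
Take K = (13/9)/ϵ. If s > K then |(5s - 7)/(6s + 2) − (5/6)| < (13/9)/s < ϵ.

K = (13/9)/ϵ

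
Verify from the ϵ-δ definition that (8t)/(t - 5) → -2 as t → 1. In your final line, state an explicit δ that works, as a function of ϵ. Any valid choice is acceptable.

δ = min(2, (1/5)ϵ)

Let ϵ > 0. We want δ > 0 with 0 < |t − 1| < δ ⇒ |(8t)/(t - 5) + 2| < ϵ.
Combining over a common denominator, (8t)/(t - 5) + 2 = [(8t)·(-4) − 8·(t - 5)] / [(-4)·(t - 5)] = -40(t − 1) / ((-4)(t - 5)).
So |(8t)/(t - 5) + 2| = 40|t − 1| / (4·|t − 5|).
Restrict δ ≤ 2. Then |t − 1| < 2 gives |t − 5| = |(t − 1) + (-4)| ≥ 4 − 2 = 2.
Hence |(8t)/(t - 5) + 2| < 40|t − 1|/(4·2) = 5|t − 1|, which is < ϵ once |t − 1| < (1/5)ϵ.
Take δ = min(2, (1/5)ϵ). Then 0 < |t − 1| < δ forces both bounds, so |(8t)/(t - 5) + 2| < ϵ.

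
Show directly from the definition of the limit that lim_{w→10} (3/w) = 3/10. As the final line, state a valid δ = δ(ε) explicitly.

δ = min(5, (50/3)ε)

Let ε > 0 be given. We seek δ > 0 such that 0 < |w − 10| < δ implies |3/w − (3/10)| < ε.
|3/w − (3/10)| = 3·|10 − w|/(10·|w|) = 3|w − 10|/(10|w|).
Require δ ≤ 5 so that |w| > 10 − 5 = 5, hence 10|w| > 50.
Then |3/w − (3/10)| < 3|w − 10|/50, which is < ε when |w − 10| < (50/3)ε.
Take δ = min(5, (50/3)ε). Then 0 < |w − 10| < δ gives both |w − 10| < 5 and |w − 10| < (50/3)ε, so |3/w − (3/10)| < ε.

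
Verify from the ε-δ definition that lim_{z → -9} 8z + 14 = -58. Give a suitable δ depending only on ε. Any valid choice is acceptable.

δ = ε/8

Fix ε > 0. We need δ > 0 so that 0 < |z + 9| < δ implies |(8z + 14) + 58| < ε.
Since (8z + 14) + 58 = 8(z + 9), we have |(8z + 14) + 58| = 8|z + 9|.
Thus it suffices that |z + 9| < ε/8.
Take δ = ε/8. If 0 < |z + 9| < δ then |(8z + 14) + 58| = 8|z + 9| < 8·(ε/8) = ε.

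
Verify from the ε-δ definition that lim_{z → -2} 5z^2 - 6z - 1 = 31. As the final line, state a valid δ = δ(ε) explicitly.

Let ε > 0. We want δ > 0 such that 0 < |z + 2| < δ implies |(5z^2 - 6z - 1) − 31| < ε.
(5z^2 - 6z - 1) − 31 = 5z^2 - 6z - 32 = (z + 2)(5z - 16).
So |(5z^2 - 6z - 1) − 31| = |z + 2|·|5z - 16|.
Require δ ≤ 1. Then |z + 2| < 1 gives |z| < 3, and by the triangle inequality |5z - 16| ≤ 5·3 + 16 = 31.
Hence |(5z^2 - 6z - 1) − 31| ≤ 31|z + 2| < ε provided |z + 2| < ε/31.
Take δ = min(1, ε/31). Then 0 < |z + 2| < δ gives both |z + 2| < 1 and |z + 2| < ε/31, so |(5z^2 - 6z - 1) − 31| < ε.

δ = min(1, ε/31)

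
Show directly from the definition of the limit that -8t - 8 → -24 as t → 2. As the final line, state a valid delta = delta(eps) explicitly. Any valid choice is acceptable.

Let eps > 0 be given. We need delta > 0 so that 0 < |t − 2| < delta implies |(-8t - 8) + 24| < eps.
Since (-8t - 8) + 24 = -8(t − 2), we have |(-8t - 8) + 24| = 8|t − 2|.
Thus it suffices that |t − 2| < eps/8.
Choosing delta = eps/8 gives |(-8t - 8) + 24| = 8|t − 2| < eps whenever |t − 2| < delta.

delta = eps/8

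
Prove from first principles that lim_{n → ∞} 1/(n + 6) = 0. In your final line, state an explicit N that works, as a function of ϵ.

N = 1/ϵ

Let ϵ > 0. For n ≥ 1, |1/(n + 6) − 0| = 1/(n + 6) ≤ 1/n.
We need 1/n < ϵ, i.e. n > 1/ϵ.
Take N = 1/ϵ. If n > N then |1/(n + 6)| ≤ 1/n < ϵ.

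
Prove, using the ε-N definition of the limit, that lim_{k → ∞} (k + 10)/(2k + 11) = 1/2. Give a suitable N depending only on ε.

Fix ε > 0. For k ≥ 1, |(k + 10)/(2k + 11) − (1/2)| = |9|/(2(2k + 11)) = 9/(2(2k + 11)).
Since 2k + 11 ≥ 2k for k ≥ 1, this is ≤ 9/(2·2k) = (9/4)/k.
So |(k + 10)/(2k + 11) − (1/2)| < ε whenever k > (9/4)/ε.
Take N = (9/4)/ε. If k > N then |(k + 10)/(2k + 11) − (1/2)| ≤ (9/4)/k < ε.

N = (9/4)/ε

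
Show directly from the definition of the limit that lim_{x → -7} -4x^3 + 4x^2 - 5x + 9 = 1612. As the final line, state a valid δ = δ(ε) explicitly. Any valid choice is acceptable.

δ = min(2, ε/841)

Let ε > 0 be given. We want δ > 0 such that 0 < |x + 7| < δ implies |(-4x^3 + 4x^2 - 5x + 9) − 1612| < ε.
(-4x^3 + 4x^2 - 5x + 9) − 1612 = -4x^3 + 4x^2 - 5x - 1603 = (x + 7)(-4x^2 + 32x - 229).
So |(-4x^3 + 4x^2 - 5x + 9) − 1612| = |x + 7|·|-4x^2 + 32x - 229|.
Assume first that |x + 7| < 2, so |x| < 9. Then |-4x^2 + 32x - 229| ≤ 4·9^2 + 32·9 + 229 = 841.
Hence |(-4x^3 + 4x^2 - 5x + 9) − 1612| ≤ 841|x + 7| < ε provided |x + 7| < ε/841.
Choosing δ = min(2, ε/841) ensures both conditions, hence |(-4x^3 + 4x^2 - 5x + 9) − 1612| < ε.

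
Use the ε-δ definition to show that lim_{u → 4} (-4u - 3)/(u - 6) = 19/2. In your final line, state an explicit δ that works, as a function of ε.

Let ε > 0 be given. We want δ > 0 with 0 < |u − 4| < δ ⇒ |(-4u - 3)/(u - 6) − (19/2)| < ε.
Combining over a common denominator, (-4u - 3)/(u - 6) − (19/2) = [(-4u - 3)·(-2) − (-19)·(u - 6)] / [(-2)·(u - 6)] = 27(u − 4) / ((-2)(u - 6)).
So |(-4u - 3)/(u - 6) − (19/2)| = 27|u − 4| / (2·|u − 6|).
Restrict δ ≤ 1. Then |u − 4| < 1 gives |u − 6| = |(u − 4) + (-2)| ≥ 2 − 1 = 1.
Hence |(-4u - 3)/(u - 6) − (19/2)| < 27|u − 4|/(2·1) = (27/2)|u − 4|, which is < ε once |u − 4| < (2/27)ε.
Take δ = min(1, (2/27)ε). Then 0 < |u − 4| < δ forces both bounds, so |(-4u - 3)/(u - 6) − (19/2)| < ε.

δ = min(1, (2/27)ε)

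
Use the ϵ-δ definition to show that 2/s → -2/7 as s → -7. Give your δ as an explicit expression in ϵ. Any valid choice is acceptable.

δ = min(7/2, (49/4)ϵ)

Fix ϵ > 0. We seek δ > 0 such that 0 < |s + 7| < δ implies |2/s + 2/7| < ϵ.
|2/s + 2/7| = 2·|-7 − s|/(7·|s|) = 2|s + 7|/(7|s|).
Require δ ≤ 7/2 so that |s| > 7 − 7/2 = 7/2, hence 7|s| > 49/2.
Then |2/s + 2/7| < 2|s + 7|/(49/2), which is < ϵ when |s + 7| < (49/4)ϵ.
Take δ = min(7/2, (49/4)ϵ). Then 0 < |s + 7| < δ gives both |s + 7| < 7/2 and |s + 7| < (49/4)ϵ, so |2/s + 2/7| < ϵ.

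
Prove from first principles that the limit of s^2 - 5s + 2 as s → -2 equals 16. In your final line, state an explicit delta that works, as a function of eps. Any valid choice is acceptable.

delta = min(1, eps/10)

Fix eps > 0. We want delta > 0 such that 0 < |s + 2| < delta implies |(s^2 - 5s + 2) − 16| < eps.
(s^2 - 5s + 2) − 16 = s^2 - 5s - 14 = (s + 2)(s - 7).
So |(s^2 - 5s + 2) − 16| = |s + 2|·|s - 7|.
Assume first that |s + 2| < 1, so |s| < 3. Then |s - 7| ≤ 3 + 7 = 10.
Hence |(s^2 - 5s + 2) − 16| ≤ 10|s + 2| < eps provided |s + 2| < eps/10.
Take delta = min(1, eps/10). Then 0 < |s + 2| < delta gives both |s + 2| < 1 and |s + 2| < eps/10, so |(s^2 - 5s + 2) − 16| < eps.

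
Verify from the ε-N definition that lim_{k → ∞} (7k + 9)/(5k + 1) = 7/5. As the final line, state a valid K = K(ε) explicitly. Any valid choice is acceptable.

K = (38/25)/ε

Let ε > 0 be given. For k ≥ 1, |(7k + 9)/(5k + 1) − (7/5)| = |38|/(5(5k + 1)) = 38/(5(5k + 1)).
Since 5k + 1 ≥ 5k for k ≥ 1, this is ≤ 38/(5·5k) = (38/25)/k.
So |(7k + 9)/(5k + 1) − (7/5)| < ε whenever k > (38/25)/ε.
Take K = (38/25)/ε. If k > K then |(7k + 9)/(5k + 1) − (7/5)| ≤ (38/25)/k < ε.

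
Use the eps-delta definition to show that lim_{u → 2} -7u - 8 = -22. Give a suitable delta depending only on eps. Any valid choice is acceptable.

Fix eps > 0. We need delta > 0 so that 0 < |u − 2| < delta implies |(-7u - 8) + 22| < eps.
Since (-7u - 8) + 22 = -7(u − 2), we have |(-7u - 8) + 22| = 7|u − 2|.
Thus it suffices that |u − 2| < eps/7.
Take delta = eps/7. If 0 < |u − 2| < delta then |(-7u - 8) + 22| = 7|u − 2| < 7·(eps/7) = eps.

delta = eps/7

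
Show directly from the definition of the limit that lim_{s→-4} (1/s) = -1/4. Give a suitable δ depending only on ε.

Let ε > 0. We seek δ > 0 such that 0 < |s + 4| < δ implies |1/s + 1/4| < ε.
|1/s + 1/4| = |-4 − s|/(4·|s|) = |s + 4|/(4|s|).
Restrict δ ≤ 2. Then |s + 4| < 2 gives |s| > 2, so 4|s| > 8.
Then |1/s + 1/4| < |s + 4|/8, which is < ε when |s + 4| < 8ε.
Take δ = min(2, 8ε). Then 0 < |s + 4| < δ gives both |s + 4| < 2 and |s + 4| < 8ε, so |1/s + 1/4| < ε.

δ = min(2, 8ε)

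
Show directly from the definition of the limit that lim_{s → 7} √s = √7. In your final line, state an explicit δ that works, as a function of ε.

δ = min(7, √7·ε)

Fix ε > 0. We want δ > 0 such that 0 < |s − 7| < δ implies |√s − √7| < ε.
Multiplying by the conjugate, |√s − √7| = |s − 7|/(√s + √7).
Restrict δ ≤ 7 so that |s − 7| < 7 forces s > 0, and then √s + √7 > √7.
Hence |√s − √7| < |s − 7|/√7, which is < ε once |s − 7| < √7·ε.
Take δ = min(7, √7·ε). If 0 < |s − 7| < δ then s > 0 and |√s − √7| < |s − 7|/√7 < ε.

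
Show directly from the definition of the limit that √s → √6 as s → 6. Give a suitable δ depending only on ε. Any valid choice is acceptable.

Let ε > 0 be given. We want δ > 0 such that 0 < |s − 6| < δ implies |√s − √6| < ε.
Multiplying by the conjugate, |√s − √6| = |s − 6|/(√s + √6).
Restrict δ ≤ 6 so that |s − 6| < 6 forces s > 0, and then √s + √6 > √6.
Hence |√s − √6| < |s − 6|/√6, which is < ε once |s − 6| < √6·ε.
Take δ = min(6, √6·ε). If 0 < |s − 6| < δ then s > 0 and |√s − √6| < |s − 6|/√6 < ε.

δ = min(6, √6·ε)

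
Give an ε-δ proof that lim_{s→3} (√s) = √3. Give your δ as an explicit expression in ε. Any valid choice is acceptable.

Fix ε > 0. We want δ > 0 such that 0 < |s − 3| < δ implies |√s − √3| < ε.
Multiplying by the conjugate, |√s − √3| = |s − 3|/(√s + √3).
Restrict δ ≤ 3 so that |s − 3| < 3 forces s > 0, and then √s + √3 > √3.
Hence |√s − √3| < |s − 3|/√3, which is < ε once |s − 3| < √3·ε.
Take δ = min(3, √3·ε). If 0 < |s − 3| < δ then s > 0 and |√s − √3| < |s − 3|/√3 < ε.

δ = min(3, √3·ε)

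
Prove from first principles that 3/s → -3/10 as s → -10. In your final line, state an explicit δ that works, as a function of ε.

δ = min(5, (50/3)ε)

Suppose ε > 0. We seek δ > 0 such that 0 < |s + 10| < δ implies |3/s + 3/10| < ε.
|3/s + 3/10| = 3·|-10 − s|/(10·|s|) = 3|s + 10|/(10|s|).
Restrict δ ≤ 5. Then |s + 10| < 5 gives |s| > 5, so 10|s| > 50.
Then |3/s + 3/10| < 3|s + 10|/50, which is < ε when |s + 10| < (50/3)ε.
Take δ = min(5, (50/3)ε). Then 0 < |s + 10| < δ gives both |s + 10| < 5 and |s + 10| < (50/3)ε, so |3/s + 3/10| < ε.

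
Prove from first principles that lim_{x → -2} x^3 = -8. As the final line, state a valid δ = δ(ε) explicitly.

δ = min(1, ε/19)

Suppose ε > 0. We seek δ > 0 with 0 < |x + 2| < δ ⇒ |x^3 + 8| < ε.
Factor: x^3 + 8 = (x + 2)(x^2 - 2x + 4), so |x^3 + 8| = |x + 2|·|x^2 - 2x + 4|.
Restrict δ ≤ 1. Then |x + 2| < 1 gives |x| < 3, so by the triangle inequality |x^2 - 2x + 4| ≤ 3^2 + 2·3 + 4 = 19.
Hence |x^3 + 8| ≤ 19|x + 2|, which is < ε once |x + 2| < ε/19.
Take δ = min(1, ε/19). If 0 < |x + 2| < δ then both bounds hold and |x^3 + 8| ≤ 19|x + 2| < 19·(ε/19) = ε.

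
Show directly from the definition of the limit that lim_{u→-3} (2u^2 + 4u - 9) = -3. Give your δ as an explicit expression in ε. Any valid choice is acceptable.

δ = min(1, ε/10)

Suppose ε > 0. We want δ > 0 such that 0 < |u + 3| < δ implies |(2u^2 + 4u - 9) + 3| < ε.
(2u^2 + 4u - 9) + 3 = 2u^2 + 4u - 6 = (u + 3)(2u - 2).
So |(2u^2 + 4u - 9) + 3| = |u + 3|·|2u - 2|.
Assume first that |u + 3| < 1, so |u| < 4. Then |2u - 2| ≤ 2·4 + 2 = 10.
Hence |(2u^2 + 4u - 9) + 3| ≤ 10|u + 3| < ε provided |u + 3| < ε/10.
Take δ = min(1, ε/10). Then 0 < |u + 3| < δ gives both |u + 3| < 1 and |u + 3| < ε/10, so |(2u^2 + 4u - 9) + 3| < ε.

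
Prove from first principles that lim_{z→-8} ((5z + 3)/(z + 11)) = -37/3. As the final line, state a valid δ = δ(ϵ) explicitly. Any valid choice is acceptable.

Let ϵ > 0. We want δ > 0 with 0 < |z + 8| < δ ⇒ |(5z + 3)/(z + 11) + 37/3| < ϵ.
Combining over a common denominator, (5z + 3)/(z + 11) + 37/3 = [(5z + 3)·3 − (-37)·(z + 11)] / [3·(z + 11)] = 52(z + 8) / (3(z + 11)).
So |(5z + 3)/(z + 11) + 37/3| = 52|z + 8| / (3·|z + 11|).
Require δ ≤ 3/2, so |z + 11| ≥ |3| − |z + 8| > 3 − 3/2 = 3/2.
Hence |(5z + 3)/(z + 11) + 37/3| < 52|z + 8|/(3·(3/2)) = (104/9)|z + 8|, which is < ϵ once |z + 8| < (9/104)ϵ.
Take δ = min(3/2, (9/104)ϵ). Then 0 < |z + 8| < δ forces both bounds, so |(5z + 3)/(z + 11) + 37/3| < ϵ.

δ = min(3/2, (9/104)ϵ)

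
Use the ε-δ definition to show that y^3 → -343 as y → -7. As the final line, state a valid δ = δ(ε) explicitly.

Fix ε > 0. We seek δ > 0 with 0 < |y + 7| < δ ⇒ |y^3 + 343| < ε.
Factor: y^3 + 343 = (y + 7)(y^2 - 7y + 49), so |y^3 + 343| = |y + 7|·|y^2 - 7y + 49|.
Impose δ ≤ 1 so that |y| < 8; then |y^2 - 7y + 49| ≤ 169.
Hence |y^3 + 343| ≤ 169|y + 7|, which is < ε once |y + 7| < ε/169.
Take δ = min(1, ε/169). If 0 < |y + 7| < δ then both bounds hold and |y^3 + 343| ≤ 169|y + 7| < 169·(ε/169) = ε.

δ = min(1, ε/169)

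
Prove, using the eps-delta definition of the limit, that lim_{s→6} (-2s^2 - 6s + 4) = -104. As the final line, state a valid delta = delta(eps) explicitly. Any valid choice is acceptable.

delta = min(1, eps/32)

Let eps > 0. We want delta > 0 such that 0 < |s − 6| < delta implies |(-2s^2 - 6s + 4) + 104| < eps.
(-2s^2 - 6s + 4) + 104 = -2s^2 - 6s + 108 = (s − 6)(-2s - 18).
So |(-2s^2 - 6s + 4) + 104| = |s − 6|·|-2s - 18|.
Assume first that |s − 6| < 1, so |s| < 7. Then |-2s - 18| ≤ 2·7 + 18 = 32.
Hence |(-2s^2 - 6s + 4) + 104| ≤ 32|s − 6| < eps provided |s − 6| < eps/32.
Choosing delta = min(1, eps/32) ensures both conditions, hence |(-2s^2 - 6s + 4) + 104| < eps.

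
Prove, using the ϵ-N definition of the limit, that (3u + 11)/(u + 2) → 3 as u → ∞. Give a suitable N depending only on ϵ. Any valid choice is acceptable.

Let ϵ > 0. We seek N > 0 such that u > N implies |(3u + 11)/(u + 2) − 3| < ϵ.
(3u + 11)/(u + 2) − 3 = ((3u + 11) − 3(u + 2)) / ((u + 2)) = 5/((u + 2)).
For u > 0 we have u + 2 > u, so |(3u + 11)/(u + 2) − 3| = 5/((u + 2)) < 5/(u) = 5/u.
Thus |(3u + 11)/(u + 2) − 3| < ϵ whenever u > 5/ϵ.
Take N = 5/ϵ. If u > N then |(3u + 11)/(u + 2) − 3| < 5/u < ϵ.

N = 5/ϵ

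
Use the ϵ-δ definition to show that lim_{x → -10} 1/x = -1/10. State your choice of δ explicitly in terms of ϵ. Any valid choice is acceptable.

δ = min(5, 50ϵ)

Let ϵ > 0 be given. We seek δ > 0 such that 0 < |x + 10| < δ implies |1/x + 1/10| < ϵ.
|1/x + 1/10| = |-10 − x|/(10·|x|) = |x + 10|/(10|x|).
Require δ ≤ 5 so that |x| > 10 − 5 = 5, hence 10|x| > 50.
Then |1/x + 1/10| < |x + 10|/50, which is < ϵ when |x + 10| < 50ϵ.
Take δ = min(5, 50ϵ). Then 0 < |x + 10| < δ gives both |x + 10| < 5 and |x + 10| < 50ϵ, so |1/x + 1/10| < ϵ.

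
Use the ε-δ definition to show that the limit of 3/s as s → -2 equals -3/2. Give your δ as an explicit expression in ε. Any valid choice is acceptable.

δ = min(1, (2/3)ε)

Fix ε > 0. We seek δ > 0 such that 0 < |s + 2| < δ implies |3/s + 3/2| < ε.
|3/s + 3/2| = 3·|-2 − s|/(2·|s|) = 3|s + 2|/(2|s|).
Require δ ≤ 1 so that |s| > 2 − 1 = 1, hence 2|s| > 2.
Then |3/s + 3/2| < 3|s + 2|/2, which is < ε when |s + 2| < (2/3)ε.
Take δ = min(1, (2/3)ε). Then 0 < |s + 2| < δ gives both |s + 2| < 1 and |s + 2| < (2/3)ε, so |3/s + 3/2| < ε.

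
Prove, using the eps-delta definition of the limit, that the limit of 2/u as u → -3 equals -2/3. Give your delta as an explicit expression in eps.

delta = min(3/2, (9/4)eps)

Let eps > 0 be given. We seek delta > 0 such that 0 < |u + 3| < delta implies |2/u + 2/3| < eps.
|2/u + 2/3| = 2·|-3 − u|/(3·|u|) = 2|u + 3|/(3|u|).
Require delta ≤ 3/2 so that |u| > 3 − 3/2 = 3/2, hence 3|u| > 9/2.
Then |2/u + 2/3| < 2|u + 3|/(9/2), which is < eps when |u + 3| < (9/4)eps.
Take delta = min(3/2, (9/4)eps). Then 0 < |u + 3| < delta gives both |u + 3| < 3/2 and |u + 3| < (9/4)eps, so |2/u + 2/3| < eps.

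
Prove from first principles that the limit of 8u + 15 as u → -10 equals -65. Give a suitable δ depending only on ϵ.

δ = ϵ/8

Suppose ϵ > 0. We need δ > 0 so that 0 < |u + 10| < δ implies |(8u + 15) + 65| < ϵ.
|(8u + 15) + 65| = |8u + 80| = 8|u + 10|.
Thus it suffices that |u + 10| < ϵ/8.
Take δ = ϵ/8. If 0 < |u + 10| < δ then |(8u + 15) + 65| = 8|u + 10| < 8·(ϵ/8) = ϵ.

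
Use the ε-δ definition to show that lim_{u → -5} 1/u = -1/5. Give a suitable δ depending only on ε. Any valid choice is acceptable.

Suppose ε > 0. We seek δ > 0 such that 0 < |u + 5| < δ implies |1/u + 1/5| < ε.
|1/u + 1/5| = |-5 − u|/(5·|u|) = |u + 5|/(5|u|).
Require δ ≤ 5/2 so that |u| > 5 − 5/2 = 5/2, hence 5|u| > 25/2.
Then |1/u + 1/5| < |u + 5|/(25/2), which is < ε when |u + 5| < (25/2)ε.
Take δ = min(5/2, (25/2)ε). Then 0 < |u + 5| < δ gives both |u + 5| < 5/2 and |u + 5| < (25/2)ε, so |1/u + 1/5| < ε.

δ = min(5/2, (25/2)ε)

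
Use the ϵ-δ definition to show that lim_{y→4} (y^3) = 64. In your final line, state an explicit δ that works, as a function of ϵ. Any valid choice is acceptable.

δ = min(1, ϵ/61)

Let ϵ > 0 be given. We seek δ > 0 with 0 < |y − 4| < δ ⇒ |y^3 − 64| < ϵ.
Factor: y^3 − 64 = (y − 4)(y^2 + 4y + 16), so |y^3 − 64| = |y − 4|·|y^2 + 4y + 16|.
Restrict δ ≤ 1. Then |y − 4| < 1 gives |y| < 5, so by the triangle inequality |y^2 + 4y + 16| ≤ 5^2 + 4·5 + 16 = 61.
Hence |y^3 − 64| ≤ 61|y − 4|, which is < ϵ once |y − 4| < ϵ/61.
Take δ = min(1, ϵ/61). If 0 < |y − 4| < δ then both bounds hold and |y^3 − 64| ≤ 61|y − 4| < 61·(ϵ/61) = ϵ.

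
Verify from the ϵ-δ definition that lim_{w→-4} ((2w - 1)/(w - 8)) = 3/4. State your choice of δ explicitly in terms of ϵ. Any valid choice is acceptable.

δ = min(6, (24/5)ϵ)

Let ϵ > 0 be given. We want δ > 0 with 0 < |w + 4| < δ ⇒ |(2w - 1)/(w - 8) − (3/4)| < ϵ.
Combining over a common denominator, (2w - 1)/(w - 8) − (3/4) = [(2w - 1)·(-12) − (-9)·(w - 8)] / [(-12)·(w - 8)] = -15(w + 4) / ((-12)(w - 8)).
So |(2w - 1)/(w - 8) − (3/4)| = 15|w + 4| / (12·|w − 8|).
Restrict δ ≤ 6. Then |w + 4| < 6 gives |w − 8| = |(w + 4) + (-12)| ≥ 12 − 6 = 6.
Hence |(2w - 1)/(w - 8) − (3/4)| < 15|w + 4|/(12·6) = (5/24)|w + 4|, which is < ϵ once |w + 4| < (24/5)ϵ.
Take δ = min(6, (24/5)ϵ). Then 0 < |w + 4| < δ forces both bounds, so |(2w - 1)/(w - 8) − (3/4)| < ϵ.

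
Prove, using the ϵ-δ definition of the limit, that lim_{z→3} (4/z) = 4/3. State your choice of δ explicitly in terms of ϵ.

Let ϵ > 0 be given. We seek δ > 0 such that 0 < |z − 3| < δ implies |4/z − (4/3)| < ϵ.
|4/z − (4/3)| = 4·|3 − z|/(3·|z|) = 4|z − 3|/(3|z|).
Restrict δ ≤ 3/2. Then |z − 3| < 3/2 gives |z| > 3/2, so 3|z| > 9/2.
Then |4/z − (4/3)| < 4|z − 3|/(9/2), which is < ϵ when |z − 3| < (9/8)ϵ.
Take δ = min(3/2, (9/8)ϵ). Then 0 < |z − 3| < δ gives both |z − 3| < 3/2 and |z − 3| < (9/8)ϵ, so |4/z − (4/3)| < ϵ.

δ = min(3/2, (9/8)ϵ)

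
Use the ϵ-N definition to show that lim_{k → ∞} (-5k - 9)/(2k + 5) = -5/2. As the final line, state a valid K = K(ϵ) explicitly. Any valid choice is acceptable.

K = (7/4)/ϵ

Suppose ϵ > 0. For k ≥ 1, |(-5k - 9)/(2k + 5) + 5/2| = |7|/(2(2k + 5)) = 7/(2(2k + 5)).
Since 2k + 5 ≥ 2k for k ≥ 1, this is ≤ 7/(2·2k) = (7/4)/k.
So |(-5k - 9)/(2k + 5) + 5/2| < ϵ whenever k > (7/4)/ϵ.
Take K = (7/4)/ϵ. If k > K then |(-5k - 9)/(2k + 5) + 5/2| ≤ (7/4)/k < ϵ.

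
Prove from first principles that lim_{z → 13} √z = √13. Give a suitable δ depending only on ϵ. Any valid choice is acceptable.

Let ϵ > 0. We want δ > 0 such that 0 < |z − 13| < δ implies |√z − √13| < ϵ.
Multiplying by the conjugate, |√z − √13| = |z − 13|/(√z + √13).
Restrict δ ≤ 13 so that |z − 13| < 13 forces z > 0, and then √z + √13 > √13.
Hence |√z − √13| < |z − 13|/√13, which is < ϵ once |z − 13| < √13·ϵ.
Take δ = min(13, √13·ϵ). If 0 < |z − 13| < δ then z > 0 and |√z − √13| < |z − 13|/√13 < ϵ.

δ = min(13, √13·ϵ)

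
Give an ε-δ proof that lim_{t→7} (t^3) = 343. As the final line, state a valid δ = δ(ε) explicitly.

Let ε > 0. We seek δ > 0 with 0 < |t − 7| < δ ⇒ |t^3 − 343| < ε.
Factor: t^3 − 343 = (t − 7)(t^2 + 7t + 49), so |t^3 − 343| = |t − 7|·|t^2 + 7t + 49|.
Impose δ ≤ 2 so that |t| < 9; then |t^2 + 7t + 49| ≤ 193.
Hence |t^3 − 343| ≤ 193|t − 7|, which is < ε once |t − 7| < ε/193.
Take δ = min(2, ε/193). If 0 < |t − 7| < δ then both bounds hold and |t^3 − 343| ≤ 193|t − 7| < 193·(ε/193) = ε.

δ = min(2, ε/193)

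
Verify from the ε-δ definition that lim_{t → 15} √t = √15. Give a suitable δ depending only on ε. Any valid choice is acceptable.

δ = min(15, √15·ε)

Suppose ε > 0. We want δ > 0 such that 0 < |t − 15| < δ implies |√t − √15| < ε.
Rationalise: √t − √15 = (t − 15)/(√t + √15), so |√t − √15| = |t − 15|/(√t + √15).
Restrict δ ≤ 15 so that |t − 15| < 15 forces t > 0, and then √t + √15 > √15.
Hence |√t − √15| < |t − 15|/√15, which is < ε once |t − 15| < √15·ε.
Take δ = min(15, √15·ε). If 0 < |t − 15| < δ then t > 0 and |√t − √15| < |t − 15|/√15 < ε.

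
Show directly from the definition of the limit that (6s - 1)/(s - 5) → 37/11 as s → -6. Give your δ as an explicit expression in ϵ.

δ = min(11/2, (121/58)ϵ)

Fix ϵ > 0. We want δ > 0 with 0 < |s + 6| < δ ⇒ |(6s - 1)/(s - 5) − (37/11)| < ϵ.
Combining over a common denominator, (6s - 1)/(s - 5) − (37/11) = [(6s - 1)·(-11) − (-37)·(s - 5)] / [(-11)·(s - 5)] = -29(s + 6) / ((-11)(s - 5)).
So |(6s - 1)/(s - 5) − (37/11)| = 29|s + 6| / (11·|s − 5|).
Restrict δ ≤ 11/2. Then |s + 6| < 11/2 gives |s − 5| = |(s + 6) + (-11)| ≥ 11 − 11/2 = 11/2.
Hence |(6s - 1)/(s - 5) − (37/11)| < 29|s + 6|/(11·(11/2)) = (58/121)|s + 6|, which is < ϵ once |s + 6| < (121/58)ϵ.
Take δ = min(11/2, (121/58)ϵ). Then 0 < |s + 6| < δ forces both bounds, so |(6s - 1)/(s - 5) − (37/11)| < ϵ.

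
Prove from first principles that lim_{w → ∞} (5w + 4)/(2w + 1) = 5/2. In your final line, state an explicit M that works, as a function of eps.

Let eps > 0. We seek M > 0 such that w > M implies |(5w + 4)/(2w + 1) − (5/2)| < eps.
(5w + 4)/(2w + 1) − (5/2) = (2(5w + 4) − 5(2w + 1)) / (2(2w + 1)) = 3/(2(2w + 1)).
For w > 0 we have 2w + 1 > 2w, so |(5w + 4)/(2w + 1) − (5/2)| = 3/(2(2w + 1)) < 3/(2·2w) = (3/4)/w.
Thus |(5w + 4)/(2w + 1) − (5/2)| < eps whenever w > (3/4)/eps.
Take M = (3/4)/eps. If w > M then |(5w + 4)/(2w + 1) − (5/2)| < (3/4)/w < eps.

M = (3/4)/eps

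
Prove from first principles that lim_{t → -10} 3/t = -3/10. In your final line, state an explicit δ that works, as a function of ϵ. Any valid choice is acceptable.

Let ϵ > 0 be given. We seek δ > 0 such that 0 < |t + 10| < δ implies |3/t + 3/10| < ϵ.
|3/t + 3/10| = 3·|-10 − t|/(10·|t|) = 3|t + 10|/(10|t|).
Restrict δ ≤ 5. Then |t + 10| < 5 gives |t| > 5, so 10|t| > 50.
Then |3/t + 3/10| < 3|t + 10|/50, which is < ϵ when |t + 10| < (50/3)ϵ.
Take δ = min(5, (50/3)ϵ). Then 0 < |t + 10| < δ gives both |t + 10| < 5 and |t + 10| < (50/3)ϵ, so |3/t + 3/10| < ϵ.

δ = min(5, (50/3)ϵ)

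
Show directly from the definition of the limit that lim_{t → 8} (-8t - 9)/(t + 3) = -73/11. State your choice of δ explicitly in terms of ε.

Let ε > 0 be given. We want δ > 0 with 0 < |t − 8| < δ ⇒ |(-8t - 9)/(t + 3) + 73/11| < ε.
Combining over a common denominator, (-8t - 9)/(t + 3) + 73/11 = [(-8t - 9)·11 − (-73)·(t + 3)] / [11·(t + 3)] = -15(t − 8) / (11(t + 3)).
So |(-8t - 9)/(t + 3) + 73/11| = 15|t − 8| / (11·|t + 3|).
Restrict δ ≤ 11/2. Then |t − 8| < 11/2 gives |t + 3| = |(t − 8) + 11| ≥ 11 − 11/2 = 11/2.
Hence |(-8t - 9)/(t + 3) + 73/11| < 15|t − 8|/(11·(11/2)) = (30/121)|t − 8|, which is < ε once |t − 8| < (121/30)ε.
Take δ = min(11/2, (121/30)ε). Then 0 < |t − 8| < δ forces both bounds, so |(-8t - 9)/(t + 3) + 73/11| < ε.

δ = min(11/2, (121/30)ε)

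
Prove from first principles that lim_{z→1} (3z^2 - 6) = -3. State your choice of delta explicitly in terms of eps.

delta = min(2, eps/12)

Let eps > 0 be given. We want delta > 0 such that 0 < |z − 1| < delta implies |(3z^2 - 6) + 3| < eps.
(3z^2 - 6) + 3 = 3z^2 - 3 = (z − 1)(3z + 3).
So |(3z^2 - 6) + 3| = |z − 1|·|3z + 3|.
Assume first that |z − 1| < 2, so |z| < 3. Then |3z + 3| ≤ 3·3 + 3 = 12.
Hence |(3z^2 - 6) + 3| ≤ 12|z − 1| < eps provided |z − 1| < eps/12.
Take delta = min(2, eps/12). Then 0 < |z − 1| < delta gives both |z − 1| < 2 and |z − 1| < eps/12, so |(3z^2 - 6) + 3| < eps.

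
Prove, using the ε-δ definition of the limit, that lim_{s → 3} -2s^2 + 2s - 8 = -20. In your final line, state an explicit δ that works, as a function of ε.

δ = min(2, ε/14)

Let ε > 0 be given. We want δ > 0 such that 0 < |s − 3| < δ implies |(-2s^2 + 2s - 8) + 20| < ε.
(-2s^2 + 2s - 8) + 20 = -2s^2 + 2s + 12 = (s − 3)(-2s - 4).
So |(-2s^2 + 2s - 8) + 20| = |s − 3|·|-2s - 4|.
Assume first that |s − 3| < 2, so |s| < 5. Then |-2s - 4| ≤ 2·5 + 4 = 14.
Hence |(-2s^2 + 2s - 8) + 20| ≤ 14|s − 3| < ε provided |s − 3| < ε/14.
Take δ = min(2, ε/14). Then 0 < |s − 3| < δ gives both |s − 3| < 2 and |s − 3| < ε/14, so |(-2s^2 + 2s - 8) + 20| < ε.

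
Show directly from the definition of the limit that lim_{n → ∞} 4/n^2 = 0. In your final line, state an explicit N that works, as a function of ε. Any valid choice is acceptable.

N = (4/ε)^{1/2}

Let ε > 0 be given. For n ≥ 1, |4/n^2 − 0| = 4/n^2.
4/n^2 < ε ⇔ n^2 > 4/ε ⇔ n > (4/ε)^{1/2}.
Take N = (4/ε)^{1/2}. Then n > N implies 4/n^2 < ε.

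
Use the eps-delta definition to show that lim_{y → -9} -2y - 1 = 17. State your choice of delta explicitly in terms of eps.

Suppose eps > 0. We need delta > 0 so that 0 < |y + 9| < delta implies |(-2y - 1) − 17| < eps.
Since (-2y - 1) − 17 = -2(y + 9), we have |(-2y - 1) − 17| = 2|y + 9|.
So 2|y + 9| < eps exactly when |y + 9| < eps/2.
Take delta = eps/2. If 0 < |y + 9| < delta then |(-2y - 1) − 17| = 2|y + 9| < 2·(eps/2) = eps.

delta = eps/2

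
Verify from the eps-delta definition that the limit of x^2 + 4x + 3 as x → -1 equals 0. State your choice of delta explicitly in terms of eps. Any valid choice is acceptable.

Let eps > 0. We want delta > 0 such that 0 < |x + 1| < delta implies |(x^2 + 4x + 3)| < eps.
(x^2 + 4x + 3) = x^2 + 4x + 3 = (x + 1)(x + 3).
So |(x^2 + 4x + 3)| = |x + 1|·|x + 3|.
Require delta ≤ 1. Then |x + 1| < 1 gives |x| < 2, and by the triangle inequality |x + 3| ≤ 2 + 3 = 5.
Hence |(x^2 + 4x + 3)| ≤ 5|x + 1| < eps provided |x + 1| < eps/5.
Take delta = min(1, eps/5). Then 0 < |x + 1| < delta gives both |x + 1| < 1 and |x + 1| < eps/5, so |(x^2 + 4x + 3)| < eps.

delta = min(1, eps/5)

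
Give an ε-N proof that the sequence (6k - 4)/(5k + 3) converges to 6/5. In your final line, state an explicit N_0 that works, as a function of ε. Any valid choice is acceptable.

Suppose ε > 0. For k ≥ 1, |(6k - 4)/(5k + 3) − (6/5)| = |-38|/(5(5k + 3)) = 38/(5(5k + 3)).
Since 5k + 3 ≥ 5k for k ≥ 1, this is ≤ 38/(5·5k) = (38/25)/k.
So |(6k - 4)/(5k + 3) − (6/5)| < ε whenever k > (38/25)/ε.
Take N_0 = (38/25)/ε. If k > N_0 then |(6k - 4)/(5k + 3) − (6/5)| ≤ (38/25)/k < ε.

N_0 = (38/25)/ε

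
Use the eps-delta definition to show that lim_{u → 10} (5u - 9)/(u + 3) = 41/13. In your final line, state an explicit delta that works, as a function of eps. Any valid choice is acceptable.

Suppose eps > 0. We want delta > 0 with 0 < |u − 10| < delta ⇒ |(5u - 9)/(u + 3) − (41/13)| < eps.
Combining over a common denominator, (5u - 9)/(u + 3) − (41/13) = [(5u - 9)·13 − 41·(u + 3)] / [13·(u + 3)] = 24(u − 10) / (13(u + 3)).
So |(5u - 9)/(u + 3) − (41/13)| = 24|u − 10| / (13·|u + 3|).
Require delta ≤ 13/2, so |u + 3| ≥ |13| − |u − 10| > 13 − 13/2 = 13/2.
Hence |(5u - 9)/(u + 3) − (41/13)| < 24|u − 10|/(13·(13/2)) = (48/169)|u − 10|, which is < eps once |u − 10| < (169/48)eps.
Take delta = min(13/2, (169/48)eps). Then 0 < |u − 10| < delta forces both bounds, so |(5u - 9)/(u + 3) − (41/13)| < eps.

delta = min(13/2, (169/48)eps)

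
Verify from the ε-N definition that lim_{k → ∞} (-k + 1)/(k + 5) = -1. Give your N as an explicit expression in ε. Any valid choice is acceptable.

Let ε > 0 be given. For k ≥ 1, |(-k + 1)/(k + 5) + 1| = |6|/((k + 5)) = 6/((k + 5)).
Since k + 5 ≥ k for k ≥ 1, this is ≤ 6/(k) = 6/k.
So |(-k + 1)/(k + 5) + 1| < ε whenever k > 6/ε.
Take N = 6/ε. If k > N then |(-k + 1)/(k + 5) + 1| ≤ 6/k < ε.

N = 6/ε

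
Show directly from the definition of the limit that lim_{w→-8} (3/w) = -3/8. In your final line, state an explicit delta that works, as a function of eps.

Let eps > 0 be given. We seek delta > 0 such that 0 < |w + 8| < delta implies |3/w + 3/8| < eps.
|3/w + 3/8| = 3·|-8 − w|/(8·|w|) = 3|w + 8|/(8|w|).
Require delta ≤ 4 so that |w| > 8 − 4 = 4, hence 8|w| > 32.
Then |3/w + 3/8| < 3|w + 8|/32, which is < eps when |w + 8| < (32/3)eps.
Take delta = min(4, (32/3)eps). Then 0 < |w + 8| < delta gives both |w + 8| < 4 and |w + 8| < (32/3)eps, so |3/w + 3/8| < eps.

delta = min(4, (32/3)eps)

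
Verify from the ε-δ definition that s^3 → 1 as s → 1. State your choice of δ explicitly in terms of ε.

Fix ε > 0. We seek δ > 0 with 0 < |s − 1| < δ ⇒ |s^3 − 1| < ε.
Factor: s^3 − 1 = (s − 1)(s^2 + s + 1), so |s^3 − 1| = |s − 1|·|s^2 + s + 1|.
Impose δ ≤ 2 so that |s| < 3; then |s^2 + s + 1| ≤ 13.
Hence |s^3 − 1| ≤ 13|s − 1|, which is < ε once |s − 1| < ε/13.
Take δ = min(2, ε/13). If 0 < |s − 1| < δ then both bounds hold and |s^3 − 1| ≤ 13|s − 1| < 13·(ε/13) = ε.

δ = min(2, ε/13)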